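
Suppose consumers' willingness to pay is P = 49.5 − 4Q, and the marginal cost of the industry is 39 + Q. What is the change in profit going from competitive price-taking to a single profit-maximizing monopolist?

Competitive equilibrium sets price equal to marginal cost: 49.5 − 4Q = 39 + Q, so Q = 2.1 and P = 41.1.
Profit = 41.1·2.1 − (39·2.1 + ½·1·2.1²) = 2.205.
Monopoly sets MR = MC: 49.5 − 8Q = 39 + Q ⇒ Q = 7/6, P = 49.5 − 4·7/6 = 269/6.
Profit = 269/6·7/6 − (39·7/6 + ½·1·(7/6)²) = 6.125.
Change in profit: 6.125 − 2.205 = 3.92.

π rises by 3.92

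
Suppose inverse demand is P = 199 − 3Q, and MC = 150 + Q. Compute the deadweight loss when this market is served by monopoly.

DWL = 55.125

Competitive equilibrium sets price equal to marginal cost: 199 − 3Q = 150 + Q, so Q = 12.25 and P = 162.25.
A monopolist chooses Q where MR = MC. MR = 199 − 6Q; setting this equal to 150 + Q gives Q = 7 and P = 178.
CS = ½·(199 − 162.25)·12.25 = 7203/32; PS = (162.25·12.25 − 150·12.25 − ½·1·12.25²) = 2401/32; TS = 300.125.
CS = ½·(199 − 178)·7 = 73.5; PS = (178·7 − 150·7 − ½·1·7²) = 171.5; TS = 245.
DWL = 300.125 − 245 = 55.125.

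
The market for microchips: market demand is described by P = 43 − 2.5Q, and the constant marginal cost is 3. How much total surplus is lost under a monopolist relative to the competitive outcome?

DWL = 80

Under competition P = MC = 3, so Q = (43 − 3)/2.5 = 16.
A monopolist chooses Q where MR = MC. MR = 43 − 5Q; setting this equal to 3 gives Q = 8 and P = 23.
DWL is the triangle between Q = 8 and Q = 16: ½·(16 − 8)·(23 − 3) = 80.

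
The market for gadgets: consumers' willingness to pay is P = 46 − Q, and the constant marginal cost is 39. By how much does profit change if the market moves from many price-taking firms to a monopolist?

Perfect competition: P = MC = 39, so 46 − Q = 39 and Q = 7.
Profit = (39 − 39)·7 = 0.
Monopoly sets MR = MC: 46 − 2Q = 39 ⇒ Q = 3.5, P = 46 − 3.5 = 42.5.
Profit = (42.5 − 39)·3.5 = 12.25.
Change in profit: 12.25 − 0 = 12.25.

π rises by 12.25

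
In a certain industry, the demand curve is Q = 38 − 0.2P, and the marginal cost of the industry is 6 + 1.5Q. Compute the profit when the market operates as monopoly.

Profit = 1472

Inverting demand: P = 190 − 5Q.
A monopolist chooses Q where MR = MC. MR = 190 − 10Q; setting this equal to 6 + 1.5Q gives Q = 16 and P = 110.
Profit = 110·16 − (6·16 + ½·1.5·16²) = 1472.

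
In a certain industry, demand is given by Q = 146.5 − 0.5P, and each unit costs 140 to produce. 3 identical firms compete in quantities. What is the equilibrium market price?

Inverting demand: P = 293 − 2Q.
Cournot with 3 identical firms: the symmetric best-response condition is 293 − 8q = 140. Each firm produces q = 19.125, total output Q = 57.375, price P = 178.25.

P = 178.25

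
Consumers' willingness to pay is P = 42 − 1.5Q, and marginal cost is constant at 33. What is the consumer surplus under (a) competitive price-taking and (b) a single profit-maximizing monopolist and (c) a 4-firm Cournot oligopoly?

Competition: CS = 27; Monopoly: CS = 6.75; Cournot: CS = 17.28

Competitive firms price at marginal cost: P = 33, giving Q = 6.
CS = ½·(42 − 33)·6 = 27.
Monopoly sets MR = MC: 42 − 3Q = 33 ⇒ Q = 3, P = 42 − 1.5·3 = 37.5.
CS = ½·(42 − 37.5)·3 = 6.75.
Cournot with 4 identical firms: the symmetric best-response condition is 42 − 7.5q = 33. Each firm produces q = 1.2, total output Q = 4.8, price P = 34.8.
CS = ½·(42 − 34.8)·4.8 = 17.28.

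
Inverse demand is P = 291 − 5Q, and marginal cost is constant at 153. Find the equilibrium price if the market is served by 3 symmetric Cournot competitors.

In a 3-firm Cournot equilibrium, symmetry and the first-order condition give q = (291 − 153)/(20) = 6.9. So Q = 20.7 and P = 187.5.

P = 187.5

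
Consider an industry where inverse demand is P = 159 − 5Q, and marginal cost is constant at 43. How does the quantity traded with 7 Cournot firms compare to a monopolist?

Cournot: Q = 20.3; Monopoly: Q = 11.6

Cournot with 7 identical firms: the symmetric best-response condition is 159 − 40q = 43. Each firm produces q = 2.9, total output Q = 20.3, price P = 57.5.
Monopoly sets MR = MC: 159 − 10Q = 43 ⇒ Q = 11.6, P = 159 − 5·11.6 = 101.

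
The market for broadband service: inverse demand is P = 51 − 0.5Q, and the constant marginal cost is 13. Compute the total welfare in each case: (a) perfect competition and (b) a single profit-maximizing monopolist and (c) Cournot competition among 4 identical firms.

Competitive firms price at marginal cost: P = 13, giving Q = 76.
CS = ½·(51 − 13)·76 = 1444; PS = (13 − 13)·76 = 0; TS = 1444.
Monopoly sets MR = MC: 51 − Q = 13 ⇒ Q = 38, P = 51 − 0.5·38 = 32.
CS = ½·(51 − 32)·38 = 361; PS = (32 − 13)·38 = 722; TS = 1083.
In a 4-firm Cournot equilibrium, symmetry and the first-order condition give q = (51 − 13)/(2.5) = 15.2. So Q = 60.8 and P = 20.6.
CS = ½·(51 − 20.6)·60.8 = 924.16; PS = (20.6 − 13)·60.8 = 462.08; TS = 1386.24.

Competition: TS = 1444; Monopoly: TS = 1083; Cournot: TS = 1386.24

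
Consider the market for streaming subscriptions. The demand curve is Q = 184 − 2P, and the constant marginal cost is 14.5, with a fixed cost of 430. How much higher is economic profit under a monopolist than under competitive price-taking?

Inverting demand: P = 92 − 0.5Q.
Perfect competition: P = MC = 14.5, so 92 − 0.5Q = 14.5 and Q = 155.
Profit = (14.5 − 14.5)·155 − 430 = −430.
A monopolist chooses Q where MR = MC. MR = 92 − Q; setting this equal to 14.5 gives Q = 77.5 and P = 53.25.
Profit = (53.25 − 14.5)·77.5 − 430 = 2573.125.
Change in economic profit: 2573.125 − −430 = 3003.125.

Economic profit rises by 3003.125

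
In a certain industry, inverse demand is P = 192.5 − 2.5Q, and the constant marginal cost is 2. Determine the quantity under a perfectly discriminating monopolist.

With perfect price discrimination, output is the efficient level Q = 76.2 (where demand meets MC), but every buyer pays their willingness to pay: CS = 0 and PS = total surplus.

Q = 76.2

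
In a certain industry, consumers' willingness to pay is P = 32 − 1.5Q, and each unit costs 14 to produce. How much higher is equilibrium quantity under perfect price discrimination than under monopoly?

Equilibrium quantity rises by 6

A monopolist chooses Q where MR = MC. MR = 32 − 3Q; setting this equal to 14 gives Q = 6 and P = 23.
Under first-degree price discrimination the firm charges each unit its demand price and produces up to where P = MC, i.e. Q = 12. Consumer surplus is zero; producer surplus equals total surplus.
Change in equilibrium quantity: 12 − 6 = 6.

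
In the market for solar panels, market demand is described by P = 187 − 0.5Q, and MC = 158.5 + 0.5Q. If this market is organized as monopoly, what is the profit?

The monopolist equates marginal revenue to marginal cost: 187 − Q = 158.5 + 0.5Q, so Q = 19. From demand, P = 177.5.
Profit = 177.5·19 − (158.5·19 + ½·0.5·19²) = 270.75.

Profit = 270.75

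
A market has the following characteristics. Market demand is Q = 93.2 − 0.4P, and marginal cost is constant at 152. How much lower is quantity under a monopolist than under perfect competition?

Quantity falls by 16.2

Inverting demand: P = 233 − 2.5Q.
Under competition P = MC = 152, so Q = (233 − 152)/2.5 = 32.4.
A monopolist chooses Q where MR = MC. MR = 233 − 5Q; setting this equal to 152 gives Q = 16.2 and P = 192.5.
Change in quantity: 16.2 − 32.4 = −16.2.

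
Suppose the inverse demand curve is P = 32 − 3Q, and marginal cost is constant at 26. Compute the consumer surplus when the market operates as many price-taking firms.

Perfect competition: P = MC = 26, so 32 − 3Q = 26 and Q = 2.
CS = ½·(32 − 26)·2 = 6.

CS = 6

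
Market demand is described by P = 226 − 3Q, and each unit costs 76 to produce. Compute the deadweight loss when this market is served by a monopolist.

DWL = 937.5

Perfect competition: P = MC = 76, so 226 − 3Q = 76 and Q = 50.
The monopolist equates marginal revenue to marginal cost: 226 − 6Q = 76, so Q = 25. From demand, P = 151.
DWL is the triangle between Q = 25 and Q = 50: ½·(50 − 25)·(151 − 76) = 937.5.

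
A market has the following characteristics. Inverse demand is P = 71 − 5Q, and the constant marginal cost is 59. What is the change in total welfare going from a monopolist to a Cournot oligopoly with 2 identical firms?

A monopolist chooses Q where MR = MC. MR = 71 − 10Q; setting this equal to 59 gives Q = 1.2 and P = 65.
CS = ½·(71 − 65)·1.2 = 3.6; PS = (65 − 59)·1.2 = 7.2; TS = 10.8.
In a 2-firm Cournot equilibrium, symmetry and the first-order condition give q = (71 − 59)/(15) = 0.8. So Q = 1.6 and P = 63.
CS = ½·(71 − 63)·1.6 = 6.4; PS = (63 − 59)·1.6 = 6.4; TS = 12.8.
Change in total welfare: 12.8 − 10.8 = 2.

Total welfare rises by 2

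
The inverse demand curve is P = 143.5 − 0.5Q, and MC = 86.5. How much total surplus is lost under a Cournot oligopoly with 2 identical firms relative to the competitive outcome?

Competitive firms price at marginal cost: P = 86.5, giving Q = 114.
With 2 symmetric Cournot firms, each firm's FOC gives 143.5 − 1.5q = 86.5, so q = 38, Q = 2·38 = 76, and P = 105.5.
DWL is the triangle between Q = 76 and Q = 114: ½·(114 − 76)·(105.5 − 86.5) = 361.

DWL = 361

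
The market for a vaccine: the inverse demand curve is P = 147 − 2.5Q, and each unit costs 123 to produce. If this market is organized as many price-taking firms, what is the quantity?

Q = 9.6

Competitive firms price at marginal cost: P = 123, giving Q = 9.6.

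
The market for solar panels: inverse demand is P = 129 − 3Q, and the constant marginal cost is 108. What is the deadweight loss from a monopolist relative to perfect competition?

Under competition P = MC = 108, so Q = (129 − 108)/3 = 7.
Monopoly sets MR = MC: 129 − 6Q = 108 ⇒ Q = 3.5, P = 129 − 3·3.5 = 118.5.
DWL is the triangle between Q = 3.5 and Q = 7: ½·(7 − 3.5)·(118.5 − 108) = 18.375.

DWL = 18.375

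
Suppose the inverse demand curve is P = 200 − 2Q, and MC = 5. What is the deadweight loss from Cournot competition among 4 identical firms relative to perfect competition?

DWL = 380.25

Competitive firms price at marginal cost: P = 5, giving Q = 97.5.
In a 4-firm Cournot equilibrium, symmetry and the first-order condition give q = (200 − 5)/(10) = 19.5. So Q = 78 and P = 44.
DWL is the triangle between Q = 78 and Q = 97.5: ½·(97.5 − 78)·(44 − 5) = 380.25.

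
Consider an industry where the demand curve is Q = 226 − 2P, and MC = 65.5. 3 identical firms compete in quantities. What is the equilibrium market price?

Inverting demand: P = 113 − 0.5Q.
Cournot with 3 identical firms: the symmetric best-response condition is 113 − 2q = 65.5. Each firm produces q = 23.75, total output Q = 71.25, price P = 77.375.

P = 77.375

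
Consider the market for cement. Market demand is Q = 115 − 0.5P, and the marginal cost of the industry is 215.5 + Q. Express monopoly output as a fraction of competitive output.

Inverting demand: P = 230 − 2Q.
The monopolist equates marginal revenue to marginal cost: 230 − 4Q = 215.5 + Q, so Q = 2.9. From demand, P = 224.2.
Competitive equilibrium sets price equal to marginal cost: 230 − 2Q = 215.5 + Q, so Q = 29/6 and P = 661/3.
Ratio Q_m/Q_c = 2.9/(29/6) = 0.6.

Q_m/Q_c = 0.6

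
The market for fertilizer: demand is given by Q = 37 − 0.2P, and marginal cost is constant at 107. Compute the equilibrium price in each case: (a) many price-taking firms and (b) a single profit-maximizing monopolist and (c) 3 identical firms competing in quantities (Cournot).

Competition: P = 107; Monopoly: P = 146; Cournot: P = 126.5

Inverting demand: P = 185 − 5Q.
Perfect competition: P = MC = 107, so 185 − 5Q = 107 and Q = 15.6.
Monopoly sets MR = MC: 185 − 10Q = 107 ⇒ Q = 7.8, P = 185 − 5·7.8 = 146.
Cournot with 3 identical firms: the symmetric best-response condition is 185 − 20q = 107. Each firm produces q = 3.9, total output Q = 11.7, price P = 126.5.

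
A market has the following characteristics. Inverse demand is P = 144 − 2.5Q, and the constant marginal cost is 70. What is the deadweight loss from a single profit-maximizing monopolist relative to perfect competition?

DWL = 273.8

Under competition P = MC = 70, so Q = (144 − 70)/2.5 = 29.6.
The monopolist equates marginal revenue to marginal cost: 144 − 5Q = 70, so Q = 14.8. From demand, P = 107.
DWL is the triangle between Q = 14.8 and Q = 29.6: ½·(29.6 − 14.8)·(107 − 70) = 273.8.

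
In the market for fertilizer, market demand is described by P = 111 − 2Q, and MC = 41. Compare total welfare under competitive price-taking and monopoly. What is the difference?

Total welfare falls by 306.25

Perfect competition: P = MC = 41, so 111 − 2Q = 41 and Q = 35.
CS = ½·(111 − 41)·35 = 1225; PS = (41 − 41)·35 = 0; TS = 1225.
A monopolist chooses Q where MR = MC. MR = 111 − 4Q; setting this equal to 41 gives Q = 17.5 and P = 76.
CS = ½·(111 − 76)·17.5 = 306.25; PS = (76 − 41)·17.5 = 612.5; TS = 918.75.
Change in total welfare: 918.75 − 1225 = −306.25.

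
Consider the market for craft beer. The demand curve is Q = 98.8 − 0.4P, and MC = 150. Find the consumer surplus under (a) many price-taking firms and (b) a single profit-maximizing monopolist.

Competition: CS = 1881.8; Monopoly: CS = 470.45

Inverting demand: P = 247 − 2.5Q.
Under competition P = MC = 150, so Q = (247 − 150)/2.5 = 38.8.
CS = ½·(247 − 150)·38.8 = 1881.8.
A monopolist chooses Q where MR = MC. MR = 247 − 5Q; setting this equal to 150 gives Q = 19.4 and P = 198.5.
CS = ½·(247 − 198.5)·19.4 = 470.45.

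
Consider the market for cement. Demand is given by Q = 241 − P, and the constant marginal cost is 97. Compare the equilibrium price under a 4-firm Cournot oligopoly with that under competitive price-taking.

Cournot: P = 125.8; Competition: P = 97

Inverting demand: P = 241 − Q.
With 4 symmetric Cournot firms, each firm's FOC gives 241 − 5q = 97, so q = 28.8, Q = 4·28.8 = 115.2, and P = 125.8.
Competitive firms price at marginal cost: P = 97, giving Q = 144.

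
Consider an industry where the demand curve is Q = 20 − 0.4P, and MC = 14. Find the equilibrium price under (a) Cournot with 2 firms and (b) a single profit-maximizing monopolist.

Inverting demand: P = 50 − 2.5Q.
In a 2-firm Cournot equilibrium, symmetry and the first-order condition give q = (50 − 14)/(7.5) = 4.8. So Q = 9.6 and P = 26.
Monopoly sets MR = MC: 50 − 5Q = 14 ⇒ Q = 7.2, P = 50 − 2.5·7.2 = 32.

Cournot: P = 26; Monopoly: P = 32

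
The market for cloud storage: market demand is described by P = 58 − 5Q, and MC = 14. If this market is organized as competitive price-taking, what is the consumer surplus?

CS = 193.6

Competitive firms price at marginal cost: P = 14, giving Q = 8.8.
CS = ½·(58 − 14)·8.8 = 193.6.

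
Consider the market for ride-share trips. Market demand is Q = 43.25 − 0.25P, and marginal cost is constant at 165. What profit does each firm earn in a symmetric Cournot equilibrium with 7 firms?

π_i = 0.25

Inverting demand: P = 173 − 4Q.
In a 7-firm Cournot equilibrium, symmetry and the first-order condition give q = (173 − 165)/(32) = 0.25. So Q = 1.75 and P = 166.
Each firm's profit = (166 − 165)·0.25 = 0.25.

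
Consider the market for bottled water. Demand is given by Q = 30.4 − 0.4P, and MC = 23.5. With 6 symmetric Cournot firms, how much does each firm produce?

q_i = 3

Inverting demand: P = 76 − 2.5Q.
Cournot with 6 identical firms: the symmetric best-response condition is 76 − 17.5q = 23.5. Each firm produces q = 3, total output Q = 18, price P = 31.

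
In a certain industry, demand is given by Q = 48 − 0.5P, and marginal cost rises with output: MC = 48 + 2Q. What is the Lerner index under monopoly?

Lerner index = 0.2

Inverting demand: P = 96 − 2Q.
The monopolist equates marginal revenue to marginal cost: 96 − 4Q = 48 + 2Q, so Q = 8. From demand, P = 80.
Lerner index = (P − MC)/P = (80 − 64)/80 = 0.2.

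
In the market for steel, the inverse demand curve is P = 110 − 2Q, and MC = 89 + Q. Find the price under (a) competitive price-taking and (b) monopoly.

Under competition P = MC: 110 − 2Q = 89 + Q ⇒ Q = 7, P = 96.
Monopoly sets MR = MC: 110 − 4Q = 89 + Q ⇒ Q = 4.2, P = 110 − 2·4.2 = 101.6.

Competition: P = 96; Monopoly: P = 101.6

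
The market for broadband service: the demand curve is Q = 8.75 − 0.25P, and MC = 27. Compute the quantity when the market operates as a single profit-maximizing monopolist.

Inverting demand: P = 35 − 4Q.
A monopolist chooses Q where MR = MC. MR = 35 − 8Q; setting this equal to 27 gives Q = 1 and P = 31.

Q = 1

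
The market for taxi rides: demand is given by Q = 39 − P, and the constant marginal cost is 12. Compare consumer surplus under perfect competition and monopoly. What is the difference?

Inverting demand: P = 39 − Q.
Under competition P = MC = 12, so Q = (39 − 12)/1 = 27.
CS = ½·(39 − 12)·27 = 364.5.
Monopoly sets MR = MC: 39 − 2Q = 12 ⇒ Q = 13.5, P = 39 − 13.5 = 25.5.
CS = ½·(39 − 25.5)·13.5 = 91.125.
Change in consumer surplus: 91.125 − 364.5 = −273.375.

CS falls by 273.375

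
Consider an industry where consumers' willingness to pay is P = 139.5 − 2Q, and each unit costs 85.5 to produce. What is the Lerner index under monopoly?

Lerner index = 0.24

The monopolist equates marginal revenue to marginal cost: 139.5 − 4Q = 85.5, so Q = 13.5. From demand, P = 112.5.
Lerner index = (P − MC)/P = (112.5 − 85.5)/112.5 = 0.24.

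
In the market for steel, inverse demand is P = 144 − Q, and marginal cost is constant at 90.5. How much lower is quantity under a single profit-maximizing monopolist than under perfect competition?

Quantity falls by 26.75

Perfect competition: P = MC = 90.5, so 144 − Q = 90.5 and Q = 53.5.
The monopolist equates marginal revenue to marginal cost: 144 − 2Q = 90.5, so Q = 26.75. From demand, P = 117.25.
Change in quantity: 26.75 − 53.5 = −26.75.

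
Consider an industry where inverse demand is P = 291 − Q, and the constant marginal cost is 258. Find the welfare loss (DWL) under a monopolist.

Under competition P = MC = 258, so Q = (291 − 258)/1 = 33.
A monopolist chooses Q where MR = MC. MR = 291 − 2Q; setting this equal to 258 gives Q = 16.5 and P = 274.5.
DWL is the triangle between Q = 16.5 and Q = 33: ½·(33 − 16.5)·(274.5 − 258) = 136.125.

DWL = 136.125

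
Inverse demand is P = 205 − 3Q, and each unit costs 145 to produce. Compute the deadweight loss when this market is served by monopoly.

Under competition P = MC = 145, so Q = (205 − 145)/3 = 20.
The monopolist equates marginal revenue to marginal cost: 205 − 6Q = 145, so Q = 10. From demand, P = 175.
DWL is the triangle between Q = 10 and Q = 20: ½·(20 − 10)·(175 − 145) = 150.

DWL = 150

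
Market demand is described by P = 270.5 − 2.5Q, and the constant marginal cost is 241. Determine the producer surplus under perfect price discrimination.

Under first-degree price discrimination the firm charges each unit its demand price and produces up to where P = MC, i.e. Q = 11.8. Consumer surplus is zero; producer surplus equals total surplus.
PS = ½·(270.5 − 241)·11.8 = 174.05.

PS = 174.05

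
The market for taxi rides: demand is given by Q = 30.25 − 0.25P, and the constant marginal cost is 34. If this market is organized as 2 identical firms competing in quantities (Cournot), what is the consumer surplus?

Inverting demand: P = 121 − 4Q.
Cournot with 2 identical firms: the symmetric best-response condition is 121 − 12q = 34. Each firm produces q = 7.25, total output Q = 14.5, price P = 63.
CS = ½·(121 − 63)·14.5 = 420.5.

CS = 420.5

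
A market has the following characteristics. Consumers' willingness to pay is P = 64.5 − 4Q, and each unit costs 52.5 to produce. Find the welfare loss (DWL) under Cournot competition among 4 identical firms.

DWL = 0.72

Under competition P = MC = 52.5, so Q = (64.5 − 52.5)/4 = 3.
With 4 symmetric Cournot firms, each firm's FOC gives 64.5 − 20q = 52.5, so q = 0.6, Q = 4·0.6 = 2.4, and P = 54.9.
DWL is the triangle between Q = 2.4 and Q = 3: ½·(3 − 2.4)·(54.9 − 52.5) = 0.72.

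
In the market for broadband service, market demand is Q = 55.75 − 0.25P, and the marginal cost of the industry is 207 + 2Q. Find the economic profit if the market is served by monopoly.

Inverting demand: P = 223 − 4Q.
Monopoly sets MR = MC: 223 − 8Q = 207 + 2Q ⇒ Q = 1.6, P = 223 − 4·1.6 = 216.6.
Profit = 216.6·1.6 − (207·1.6 + ½·2·1.6²) = 12.8.

Profit = 12.8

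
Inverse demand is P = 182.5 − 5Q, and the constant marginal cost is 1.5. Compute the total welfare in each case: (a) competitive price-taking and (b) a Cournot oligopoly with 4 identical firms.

Competition: TS = 3276.1; Cournot: TS = 3145.056

Under competition P = MC = 1.5, so Q = (182.5 − 1.5)/5 = 36.2.
CS = ½·(182.5 − 1.5)·36.2 = 3276.1; PS = (1.5 − 1.5)·36.2 = 0; TS = 3276.1.
In a 4-firm Cournot equilibrium, symmetry and the first-order condition give q = (182.5 − 1.5)/(25) = 7.24. So Q = 28.96 and P = 37.7.
CS = ½·(182.5 − 37.7)·28.96 = 2096.704; PS = (37.7 − 1.5)·28.96 = 1048.352; TS = 3145.056.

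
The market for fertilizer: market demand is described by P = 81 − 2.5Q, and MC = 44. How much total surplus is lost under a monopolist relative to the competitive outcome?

Perfect competition: P = MC = 44, so 81 − 2.5Q = 44 and Q = 14.8.
Monopoly sets MR = MC: 81 − 5Q = 44 ⇒ Q = 7.4, P = 81 − 2.5·7.4 = 62.5.
DWL is the triangle between Q = 7.4 and Q = 14.8: ½·(14.8 − 7.4)·(62.5 − 44) = 68.45.

DWL = 68.45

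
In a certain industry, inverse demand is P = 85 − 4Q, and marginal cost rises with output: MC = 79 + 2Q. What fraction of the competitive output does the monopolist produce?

The monopolist equates marginal revenue to marginal cost: 85 − 8Q = 79 + 2Q, so Q = 0.6. From demand, P = 82.6.
Competitive equilibrium sets price equal to marginal cost: 85 − 4Q = 79 + 2Q, so Q = 1 and P = 81.
Ratio Q_m/Q_c = 0.6/1 = 0.6.

Q_m/Q_c = 0.6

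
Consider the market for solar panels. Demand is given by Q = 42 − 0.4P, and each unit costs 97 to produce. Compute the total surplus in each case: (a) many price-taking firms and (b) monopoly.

Competition: TS = 12.8; Monopoly: TS = 9.6

Inverting demand: P = 105 − 2.5Q.
Competitive firms price at marginal cost: P = 97, giving Q = 3.2.
CS = ½·(105 − 97)·3.2 = 12.8; PS = (97 − 97)·3.2 = 0; TS = 12.8.
Monopoly sets MR = MC: 105 − 5Q = 97 ⇒ Q = 1.6, P = 105 − 2.5·1.6 = 101.
CS = ½·(105 − 101)·1.6 = 3.2; PS = (101 − 97)·1.6 = 6.4; TS = 9.6.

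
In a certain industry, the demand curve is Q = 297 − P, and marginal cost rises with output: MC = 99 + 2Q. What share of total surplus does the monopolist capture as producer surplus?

Inverting demand: P = 297 − Q.
The monopolist equates marginal revenue to marginal cost: 297 − 2Q = 99 + 2Q, so Q = 49.5. From demand, P = 247.5.
CS = ½·(297 − 247.5)·49.5 = 1225.125.
PS = P·Q − VC(Q) = 247.5·49.5 − (99·49.5 + ½·2·49.5²) = 4900.5.
Share captured = PS/TS = 4900.5/6125.625 = 0.8.

PS/TS = 0.8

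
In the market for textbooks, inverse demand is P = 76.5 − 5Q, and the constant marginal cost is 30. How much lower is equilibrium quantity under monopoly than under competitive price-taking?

Equilibrium quantity falls by 4.65

Competitive firms price at marginal cost: P = 30, giving Q = 9.3.
Monopoly sets MR = MC: 76.5 − 10Q = 30 ⇒ Q = 4.65, P = 76.5 − 5·4.65 = 53.25.
Change in equilibrium quantity: 4.65 − 9.3 = −4.65.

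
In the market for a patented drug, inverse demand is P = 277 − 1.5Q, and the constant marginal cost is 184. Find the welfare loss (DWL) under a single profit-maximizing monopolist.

Competitive firms price at marginal cost: P = 184, giving Q = 62.
The monopolist equates marginal revenue to marginal cost: 277 − 3Q = 184, so Q = 31. From demand, P = 230.5.
DWL is the triangle between Q = 31 and Q = 62: ½·(62 − 31)·(230.5 − 184) = 720.75.

DWL = 720.75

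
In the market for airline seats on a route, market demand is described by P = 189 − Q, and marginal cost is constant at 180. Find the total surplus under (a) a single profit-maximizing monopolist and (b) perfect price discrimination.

Monopoly sets MR = MC: 189 − 2Q = 180 ⇒ Q = 4.5, P = 189 − 4.5 = 184.5.
CS = ½·(189 − 184.5)·4.5 = 10.125; PS = (184.5 − 180)·4.5 = 20.25; TS = 30.375.
With perfect price discrimination, output is the efficient level Q = 9 (where demand meets MC), but every buyer pays their willingness to pay: CS = 0 and PS = total surplus.
TS = 40.5 (equal to competitive TS).

Monopoly: TS = 30.375; Perfect PD: TS = 40.5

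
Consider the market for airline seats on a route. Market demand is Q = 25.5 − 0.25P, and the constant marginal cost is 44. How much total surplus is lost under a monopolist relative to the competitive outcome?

DWL = 105.125

Inverting demand: P = 102 − 4Q.
Competitive firms price at marginal cost: P = 44, giving Q = 14.5.
Monopoly sets MR = MC: 102 − 8Q = 44 ⇒ Q = 7.25, P = 102 − 4·7.25 = 73.
DWL is the triangle between Q = 7.25 and Q = 14.5: ½·(14.5 − 7.25)·(73 − 44) = 105.125.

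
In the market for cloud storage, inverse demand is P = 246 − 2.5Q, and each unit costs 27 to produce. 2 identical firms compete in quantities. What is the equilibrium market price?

In a 2-firm Cournot equilibrium, symmetry and the first-order condition give q = (246 − 27)/(7.5) = 29.2. So Q = 58.4 and P = 100.

P = 100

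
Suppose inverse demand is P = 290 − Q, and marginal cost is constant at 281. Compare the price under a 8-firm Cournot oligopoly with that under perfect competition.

Cournot with 8 identical firms: the symmetric best-response condition is 290 − 9q = 281. Each firm produces q = 1, total output Q = 8, price P = 282.
Perfect competition: P = MC = 281, so 290 − Q = 281 and Q = 9.

Cournot: P = 282; Competition: P = 281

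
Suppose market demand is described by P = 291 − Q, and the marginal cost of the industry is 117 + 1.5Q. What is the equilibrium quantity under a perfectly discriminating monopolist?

Q = 69.6

A perfectly discriminating monopolist sells every unit with P(Q) ≥ MC(Q), so output equals the competitive quantity Q = 69.6. Each buyer pays their reservation price, so CS = 0 and the firm captures all surplus.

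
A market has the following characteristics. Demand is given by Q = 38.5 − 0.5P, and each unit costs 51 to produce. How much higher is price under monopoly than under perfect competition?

P rises by 13

Inverting demand: P = 77 − 2Q.
Perfect competition: P = MC = 51, so 77 − 2Q = 51 and Q = 13.
A monopolist chooses Q where MR = MC. MR = 77 − 4Q; setting this equal to 51 gives Q = 6.5 and P = 64.
Change in price: 64 − 51 = 13.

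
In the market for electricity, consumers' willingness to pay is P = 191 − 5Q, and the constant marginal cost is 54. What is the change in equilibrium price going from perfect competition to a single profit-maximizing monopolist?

Under competition P = MC = 54, so Q = (191 − 54)/5 = 27.4.
The monopolist equates marginal revenue to marginal cost: 191 − 10Q = 54, so Q = 13.7. From demand, P = 122.5.
Change in equilibrium price: 122.5 − 54 = 68.5.

P rises by 68.5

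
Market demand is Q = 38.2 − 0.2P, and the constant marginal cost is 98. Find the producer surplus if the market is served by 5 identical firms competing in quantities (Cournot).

PS = 240.25

Inverting demand: P = 191 − 5Q.
With 5 symmetric Cournot firms, each firm's FOC gives 191 − 30q = 98, so q = 3.1, Q = 5·3.1 = 15.5, and P = 113.5.
PS = (113.5 − 98)·15.5 = 240.25.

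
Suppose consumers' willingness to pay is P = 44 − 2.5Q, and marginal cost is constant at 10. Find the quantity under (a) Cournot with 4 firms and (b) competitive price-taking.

Cournot: Q = 10.88; Competition: Q = 13.6

Cournot with 4 identical firms: the symmetric best-response condition is 44 − 12.5q = 10. Each firm produces q = 2.72, total output Q = 10.88, price P = 16.8.
Perfect competition: P = MC = 10, so 44 − 2.5Q = 10 and Q = 13.6.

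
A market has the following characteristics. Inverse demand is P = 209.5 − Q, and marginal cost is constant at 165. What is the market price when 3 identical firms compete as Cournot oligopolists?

P = 176.125

In a 3-firm Cournot equilibrium, symmetry and the first-order condition give q = (209.5 − 165)/(4) = 11.125. So Q = 33.375 and P = 176.125.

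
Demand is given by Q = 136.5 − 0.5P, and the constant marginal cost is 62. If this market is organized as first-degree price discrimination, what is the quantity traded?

Q = 105.5

Inverting demand: P = 273 − 2Q.
With perfect price discrimination, output is the efficient level Q = 105.5 (where demand meets MC), but every buyer pays their willingness to pay: CS = 0 and PS = total surplus.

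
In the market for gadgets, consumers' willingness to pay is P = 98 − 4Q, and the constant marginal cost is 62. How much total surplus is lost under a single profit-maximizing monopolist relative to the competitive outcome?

Under competition P = MC = 62, so Q = (98 − 62)/4 = 9.
A monopolist chooses Q where MR = MC. MR = 98 − 8Q; setting this equal to 62 gives Q = 4.5 and P = 80.
DWL is the triangle between Q = 4.5 and Q = 9: ½·(9 − 4.5)·(80 − 62) = 40.5.

DWL = 40.5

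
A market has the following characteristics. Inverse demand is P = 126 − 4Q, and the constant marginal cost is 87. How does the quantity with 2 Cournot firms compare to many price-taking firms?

Cournot with 2 identical firms: the symmetric best-response condition is 126 − 12q = 87. Each firm produces q = 3.25, total output Q = 6.5, price P = 100.
Under competition P = MC = 87, so Q = (126 − 87)/4 = 9.75.

Cournot: Q = 6.5; Competition: Q = 9.75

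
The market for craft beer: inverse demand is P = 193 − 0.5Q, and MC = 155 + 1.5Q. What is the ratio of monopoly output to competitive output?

Q_m/Q_c = 0.8

The monopolist equates marginal revenue to marginal cost: 193 − Q = 155 + 1.5Q, so Q = 15.2. From demand, P = 185.4.
Competitive equilibrium sets price equal to marginal cost: 193 − 0.5Q = 155 + 1.5Q, so Q = 19 and P = 183.5.
Ratio Q_m/Q_c = 15.2/19 = 0.8.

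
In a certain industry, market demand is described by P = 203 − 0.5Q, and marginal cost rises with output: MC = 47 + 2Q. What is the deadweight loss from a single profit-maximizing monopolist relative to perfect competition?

Competitive equilibrium sets price equal to marginal cost: 203 − 0.5Q = 47 + 2Q, so Q = 62.4 and P = 171.8.
A monopolist chooses Q where MR = MC. MR = 203 − Q; setting this equal to 47 + 2Q gives Q = 52 and P = 177.
CS = ½·(203 − 171.8)·62.4 = 973.44; PS = (171.8·62.4 − 47·62.4 − ½·2·62.4²) = 3893.76; TS = 4867.2.
CS = ½·(203 − 177)·52 = 676; PS = (177·52 − 47·52 − ½·2·52²) = 4056; TS = 4732.
DWL = 4867.2 − 4732 = 135.2.

DWL = 135.2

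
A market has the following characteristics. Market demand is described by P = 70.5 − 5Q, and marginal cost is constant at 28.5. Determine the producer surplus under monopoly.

PS = 88.2

The monopolist equates marginal revenue to marginal cost: 70.5 − 10Q = 28.5, so Q = 4.2. From demand, P = 49.5.
PS = (49.5 − 28.5)·4.2 = 88.2.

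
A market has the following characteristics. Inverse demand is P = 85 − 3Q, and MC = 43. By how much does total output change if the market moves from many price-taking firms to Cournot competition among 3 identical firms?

Under competition P = MC = 43, so Q = (85 − 43)/3 = 14.
In a 3-firm Cournot equilibrium, symmetry and the first-order condition give q = (85 − 43)/(12) = 3.5. So Q = 10.5 and P = 53.5.
Change in total output: 10.5 − 14 = −3.5.

Q falls by 3.5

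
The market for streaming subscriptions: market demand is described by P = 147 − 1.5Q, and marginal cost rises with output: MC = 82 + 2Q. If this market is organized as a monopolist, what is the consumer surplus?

CS = 126.75

A monopolist chooses Q where MR = MC. MR = 147 − 3Q; setting this equal to 82 + 2Q gives Q = 13 and P = 127.5.
CS = ½·(147 − 127.5)·13 = 126.75.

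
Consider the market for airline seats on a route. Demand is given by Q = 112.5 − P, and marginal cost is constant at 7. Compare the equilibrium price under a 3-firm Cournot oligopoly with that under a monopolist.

Inverting demand: P = 112.5 − Q.
In a 3-firm Cournot equilibrium, symmetry and the first-order condition give q = (112.5 − 7)/(4) = 26.375. So Q = 79.125 and P = 33.375.
The monopolist equates marginal revenue to marginal cost: 112.5 − 2Q = 7, so Q = 52.75. From demand, P = 59.75.

Cournot: P = 33.375; Monopoly: P = 59.75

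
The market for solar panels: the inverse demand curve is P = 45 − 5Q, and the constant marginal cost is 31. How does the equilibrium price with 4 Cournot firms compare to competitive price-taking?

Cournot: P = 33.8; Competition: P = 31

Cournot with 4 identical firms: the symmetric best-response condition is 45 − 25q = 31. Each firm produces q = 0.56, total output Q = 2.24, price P = 33.8.
Competitive firms price at marginal cost: P = 31, giving Q = 2.8.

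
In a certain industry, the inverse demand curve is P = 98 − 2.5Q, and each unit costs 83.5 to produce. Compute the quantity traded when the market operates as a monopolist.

Q = 2.9

A monopolist chooses Q where MR = MC. MR = 98 − 5Q; setting this equal to 83.5 gives Q = 2.9 and P = 90.75.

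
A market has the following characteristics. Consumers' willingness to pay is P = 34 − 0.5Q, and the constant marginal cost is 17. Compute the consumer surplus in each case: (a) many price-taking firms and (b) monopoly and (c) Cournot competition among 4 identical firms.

Competition: CS = 289; Monopoly: CS = 72.25; Cournot: CS = 184.96

Competitive firms price at marginal cost: P = 17, giving Q = 34.
CS = ½·(34 − 17)·34 = 289.
Monopoly sets MR = MC: 34 − Q = 17 ⇒ Q = 17, P = 34 − 0.5·17 = 25.5.
CS = ½·(34 − 25.5)·17 = 72.25.
Cournot with 4 identical firms: the symmetric best-response condition is 34 − 2.5q = 17. Each firm produces q = 6.8, total output Q = 27.2, price P = 20.4.
CS = ½·(34 − 20.4)·27.2 = 184.96.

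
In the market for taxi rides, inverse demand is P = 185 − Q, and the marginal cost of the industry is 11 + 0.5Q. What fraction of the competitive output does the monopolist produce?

Q_m/Q_c = 0.6

The monopolist equates marginal revenue to marginal cost: 185 − 2Q = 11 + 0.5Q, so Q = 69.6. From demand, P = 115.4.
Competitive equilibrium sets price equal to marginal cost: 185 − Q = 11 + 0.5Q, so Q = 116 and P = 69.
Ratio Q_m/Q_c = 69.6/116 = 0.6.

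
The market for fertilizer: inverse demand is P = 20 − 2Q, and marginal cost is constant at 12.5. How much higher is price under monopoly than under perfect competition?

Perfect competition: P = MC = 12.5, so 20 − 2Q = 12.5 and Q = 3.75.
The monopolist equates marginal revenue to marginal cost: 20 − 4Q = 12.5, so Q = 1.875. From demand, P = 16.25.
Change in price: 16.25 − 12.5 = 3.75.

Price rises by 3.75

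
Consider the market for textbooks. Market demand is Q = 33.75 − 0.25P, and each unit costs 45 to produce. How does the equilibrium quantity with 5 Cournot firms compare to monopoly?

Cournot: Q = 18.75; Monopoly: Q = 11.25

Inverting demand: P = 135 − 4Q.
With 5 symmetric Cournot firms, each firm's FOC gives 135 − 24q = 45, so q = 3.75, Q = 5·3.75 = 18.75, and P = 60.
Monopoly sets MR = MC: 135 − 8Q = 45 ⇒ Q = 11.25, P = 135 − 4·11.25 = 90.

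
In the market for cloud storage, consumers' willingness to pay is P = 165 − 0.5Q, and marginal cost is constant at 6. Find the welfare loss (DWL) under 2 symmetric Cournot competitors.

Perfect competition: P = MC = 6, so 165 − 0.5Q = 6 and Q = 318.
With 2 symmetric Cournot firms, each firm's FOC gives 165 − 1.5q = 6, so q = 106, Q = 2·106 = 212, and P = 59.
DWL is the triangle between Q = 212 and Q = 318: ½·(318 − 212)·(59 − 6) = 2809.

DWL = 2809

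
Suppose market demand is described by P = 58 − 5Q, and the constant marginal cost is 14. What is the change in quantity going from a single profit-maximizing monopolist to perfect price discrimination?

The monopolist equates marginal revenue to marginal cost: 58 − 10Q = 14, so Q = 4.4. From demand, P = 36.
With perfect price discrimination, output is the efficient level Q = 8.8 (where demand meets MC), but every buyer pays their willingness to pay: CS = 0 and PS = total surplus.
Change in quantity: 8.8 − 4.4 = 4.4.

Quantity rises by 4.4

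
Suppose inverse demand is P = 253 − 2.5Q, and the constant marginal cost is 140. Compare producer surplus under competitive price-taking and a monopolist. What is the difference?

Producer surplus rises by 1276.9

Competitive firms price at marginal cost: P = 140, giving Q = 45.2.
PS = (140 − 140)·45.2 = 0.
Monopoly sets MR = MC: 253 − 5Q = 140 ⇒ Q = 22.6, P = 253 − 2.5·22.6 = 196.5.
PS = (196.5 − 140)·22.6 = 1276.9.
Change in producer surplus: 1276.9 − 0 = 1276.9.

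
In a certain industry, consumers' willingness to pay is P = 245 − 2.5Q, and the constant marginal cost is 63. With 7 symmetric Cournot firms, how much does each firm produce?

In a 7-firm Cournot equilibrium, symmetry and the first-order condition give q = (245 − 63)/(20) = 9.1. So Q = 63.7 and P = 85.75.

q_i = 9.1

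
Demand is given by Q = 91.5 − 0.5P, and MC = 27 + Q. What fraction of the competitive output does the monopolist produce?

Q_m/Q_c = 0.6

Inverting demand: P = 183 − 2Q.
The monopolist equates marginal revenue to marginal cost: 183 − 4Q = 27 + Q, so Q = 31.2. From demand, P = 120.6.
Competitive equilibrium sets price equal to marginal cost: 183 − 2Q = 27 + Q, so Q = 52 and P = 79.
Ratio Q_m/Q_c = 31.2/52 = 0.6.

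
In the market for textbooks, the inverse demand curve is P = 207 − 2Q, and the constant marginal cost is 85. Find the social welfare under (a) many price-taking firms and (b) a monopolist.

Competition: TS = 3721; Monopoly: TS = 2790.75

Perfect competition: P = MC = 85, so 207 − 2Q = 85 and Q = 61.
CS = ½·(207 − 85)·61 = 3721; PS = (85 − 85)·61 = 0; TS = 3721.
Monopoly sets MR = MC: 207 − 4Q = 85 ⇒ Q = 30.5, P = 207 − 2·30.5 = 146.
CS = ½·(207 − 146)·30.5 = 930.25; PS = (146 − 85)·30.5 = 1860.5; TS = 2790.75.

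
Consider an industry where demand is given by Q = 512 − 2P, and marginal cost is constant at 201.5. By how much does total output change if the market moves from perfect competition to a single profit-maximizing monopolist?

Q falls by 54.5

Inverting demand: P = 256 − 0.5Q.
Competitive firms price at marginal cost: P = 201.5, giving Q = 109.
A monopolist chooses Q where MR = MC. MR = 256 − Q; setting this equal to 201.5 gives Q = 54.5 and P = 228.75.
Change in total output: 54.5 − 109 = −54.5.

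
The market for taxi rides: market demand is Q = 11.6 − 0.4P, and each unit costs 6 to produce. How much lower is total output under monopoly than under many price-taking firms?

Inverting demand: P = 29 − 2.5Q.
Under competition P = MC = 6, so Q = (29 − 6)/2.5 = 9.2.
A monopolist chooses Q where MR = MC. MR = 29 − 5Q; setting this equal to 6 gives Q = 4.6 and P = 17.5.
Change in total output: 4.6 − 9.2 = −4.6.

Total output falls by 4.6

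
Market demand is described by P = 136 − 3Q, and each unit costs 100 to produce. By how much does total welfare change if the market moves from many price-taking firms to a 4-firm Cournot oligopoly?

Competitive firms price at marginal cost: P = 100, giving Q = 12.
CS = ½·(136 − 100)·12 = 216; PS = (100 − 100)·12 = 0; TS = 216.
In a 4-firm Cournot equilibrium, symmetry and the first-order condition give q = (136 − 100)/(15) = 2.4. So Q = 9.6 and P = 107.2.
CS = ½·(136 − 107.2)·9.6 = 138.24; PS = (107.2 − 100)·9.6 = 69.12; TS = 207.36.
Change in total welfare: 207.36 − 216 = −8.64.

TS falls by 8.64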